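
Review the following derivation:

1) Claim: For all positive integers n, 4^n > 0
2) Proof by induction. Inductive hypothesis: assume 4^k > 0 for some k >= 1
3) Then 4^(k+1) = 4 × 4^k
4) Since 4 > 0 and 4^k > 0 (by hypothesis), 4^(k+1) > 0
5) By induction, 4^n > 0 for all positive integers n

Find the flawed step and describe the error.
Step 5: By induction, 4^n > 0 for all positive integers n

Step 5 concludes the proof by induction, but no base case was ever established. A valid induction proof requires: (1) a base case proving 4^1 > 0, and (2) an inductive step showing IF 4^k > 0 THEN 4^(k+1) > 0. Steps 2-4 correctly establish the inductive step, but without the base case the conclusion in step 5 does not follow.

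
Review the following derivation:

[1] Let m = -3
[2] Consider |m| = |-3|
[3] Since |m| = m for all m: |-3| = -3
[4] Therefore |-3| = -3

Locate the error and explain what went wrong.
Step 3: Since |m| = m for all m: |-3| = -3

Step 3 incorrectly states that |m| = m for all m. The correct definition is |m| = m when m >= 0, and |m| = -m when m < 0. Since -3 < 0, we have |-3| = -(-3) = 3, not -3.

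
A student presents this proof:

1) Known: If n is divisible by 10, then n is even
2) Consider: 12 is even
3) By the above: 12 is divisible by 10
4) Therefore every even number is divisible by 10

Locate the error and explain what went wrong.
Step 3: By the above: 12 is divisible by 10

Step 3 commits the fallacy of affirming the consequent. The known fact 'divisible by 10 → even' does NOT imply 'even → divisible by 10'. That would be the converse, which is false. For example, 12 is even but 12 ÷ 10 = 1.20, which is not an integer.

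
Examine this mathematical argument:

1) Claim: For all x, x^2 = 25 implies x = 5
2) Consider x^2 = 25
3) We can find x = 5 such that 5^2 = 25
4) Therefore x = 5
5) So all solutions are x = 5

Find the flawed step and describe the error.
Step 4: Therefore x = 5

Step 4 incorrectly concludes that x = 5 is the only solution. The proof shows that x = 5 is A solution (existence), but does not show it is the ONLY solution (uniqueness). In fact, x = -5 is also a solution since (-5)^2 = 25. Finding one solution doesn't prove there are no others.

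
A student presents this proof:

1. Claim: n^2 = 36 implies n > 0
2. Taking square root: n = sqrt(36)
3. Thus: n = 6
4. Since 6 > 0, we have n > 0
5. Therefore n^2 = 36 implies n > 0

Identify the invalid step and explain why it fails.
Step 2: Taking square root: n = sqrt(36)

Step 2 takes the square root and assumes the positive root only. The equation n^2 = 36 actually has two solutions: n = 6 and n = -6. The proof silently assumes n > 0 without justification, then uses this assumption to conclude n > 0, which is circular. The counterexample n = -6 shows the claim is false.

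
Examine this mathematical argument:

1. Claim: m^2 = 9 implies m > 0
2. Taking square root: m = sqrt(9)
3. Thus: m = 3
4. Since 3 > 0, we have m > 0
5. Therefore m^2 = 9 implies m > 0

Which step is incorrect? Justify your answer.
Step 2: Taking square root: m = sqrt(9)

Step 2 takes the square root and assumes the positive root only. The equation m^2 = 9 actually has two solutions: m = 3 and m = -3. The proof silently assumes m > 0 without justification, then uses this assumption to conclude m > 0, which is circular. The counterexample m = -3 shows the claim is false.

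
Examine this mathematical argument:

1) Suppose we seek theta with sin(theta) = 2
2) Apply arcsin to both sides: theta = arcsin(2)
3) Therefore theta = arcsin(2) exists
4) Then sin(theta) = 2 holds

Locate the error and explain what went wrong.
Step 2: Apply arcsin to both sides: theta = arcsin(2)

Step 2 applies arcsin to 2. However, arcsin(x) is only defined for x in [-1, 1] because sin(theta) can only produce values in that range. Since |2| > 1, arcsin(2) is undefined. There is no angle whose sine equals 2.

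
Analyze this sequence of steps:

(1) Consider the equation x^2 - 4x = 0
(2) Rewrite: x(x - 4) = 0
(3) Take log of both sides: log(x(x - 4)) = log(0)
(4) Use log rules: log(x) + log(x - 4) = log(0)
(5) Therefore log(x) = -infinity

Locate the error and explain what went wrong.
Step 3: Take log of both sides: log(x(x - 4)) = log(0)

Step 3 takes the logarithm of both sides, resulting in log(0) on the right side. The logarithm is only defined for positive numbers; log(0) is undefined (approaches negative infinity). This operation is invalid.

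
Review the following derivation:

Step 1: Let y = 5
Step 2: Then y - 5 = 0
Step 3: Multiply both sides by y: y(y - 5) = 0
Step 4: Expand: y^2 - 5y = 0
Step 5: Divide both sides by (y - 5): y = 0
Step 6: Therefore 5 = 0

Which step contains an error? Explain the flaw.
Step 5: Divide both sides by (y - 5): y = 0

Step 5 divides both sides by (y - 5). However, since y = 5, we have (y - 5) = 0. Division by zero is undefined, making this step invalid.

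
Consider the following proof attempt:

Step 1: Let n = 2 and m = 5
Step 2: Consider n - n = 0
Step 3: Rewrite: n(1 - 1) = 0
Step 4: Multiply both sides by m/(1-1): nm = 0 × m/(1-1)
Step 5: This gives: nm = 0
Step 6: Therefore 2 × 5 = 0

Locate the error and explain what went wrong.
Step 4: Multiply both sides by m/(1-1): nm = 0 × m/(1-1)

Step 4 multiplies both sides by m/(1-1). However, 1-1 = 0, so this is multiplication by m/0, which is undefined. We cannot multiply by an undefined expression.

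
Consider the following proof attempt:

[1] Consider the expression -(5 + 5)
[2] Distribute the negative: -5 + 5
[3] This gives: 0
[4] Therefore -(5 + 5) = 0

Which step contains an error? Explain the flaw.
Step 2: Distribute the negative: -5 + 5

Step 2 incorrectly distributes the negative sign. The correct distribution is -(5 + 5) = -5 - 5 = -10. The negative must be applied to both terms, not just the first. The error treats -(5 + 5) as -5 + 5, which equals 0 instead of -10.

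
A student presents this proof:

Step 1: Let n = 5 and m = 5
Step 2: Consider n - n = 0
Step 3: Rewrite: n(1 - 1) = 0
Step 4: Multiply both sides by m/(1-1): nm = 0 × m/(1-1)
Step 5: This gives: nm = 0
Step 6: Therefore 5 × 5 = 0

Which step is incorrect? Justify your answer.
Step 4: Multiply both sides by m/(1-1): nm = 0 × m/(1-1)

Step 4 multiplies both sides by m/(1-1). However, 1-1 = 0, so this is multiplication by m/0, which is undefined. We cannot multiply by an undefined expression.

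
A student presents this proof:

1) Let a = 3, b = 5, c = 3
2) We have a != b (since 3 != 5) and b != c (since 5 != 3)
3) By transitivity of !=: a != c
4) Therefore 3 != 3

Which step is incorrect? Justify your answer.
Step 3: By transitivity of !=: a != c

Step 3 incorrectly applies transitivity to the '!=' relation. Transitivity states: if a R b and b R c, then a R c. However, '!=' is not transitive. Counterexample: 3 != 5 and 5 != 3, but 3 = 3 (both equal 3). Transitivity holds for relations like <, <=, =, but not for !=.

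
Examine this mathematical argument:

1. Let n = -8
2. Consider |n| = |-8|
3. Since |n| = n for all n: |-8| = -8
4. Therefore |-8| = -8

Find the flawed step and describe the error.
Step 3: Since |n| = n for all n: |-8| = -8

Step 3 incorrectly states that |n| = n for all n. The correct definition is |n| = n when n >= 0, and |n| = -n when n < 0. Since -8 < 0, we have |-8| = -(-8) = 8, not -8.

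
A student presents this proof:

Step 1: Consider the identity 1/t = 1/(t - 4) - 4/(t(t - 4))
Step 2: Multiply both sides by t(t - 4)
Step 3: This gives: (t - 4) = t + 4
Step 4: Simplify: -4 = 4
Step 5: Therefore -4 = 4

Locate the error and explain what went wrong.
Step 3: This gives: (t - 4) = t + 4

Step 3 makes a sign error when clearing denominators. Multiplying -4/(t(t - 4)) by t(t - 4) gives -4, not +4. The correct result is (t - 4) = t - 4, which is trivially true, not (t - 4) = t + 4. (Step 1 is a valid identity: 1/(t - 4) - 4/(t(t - 4)) = (t - 4)/(t(t - 4)) = 1/t.)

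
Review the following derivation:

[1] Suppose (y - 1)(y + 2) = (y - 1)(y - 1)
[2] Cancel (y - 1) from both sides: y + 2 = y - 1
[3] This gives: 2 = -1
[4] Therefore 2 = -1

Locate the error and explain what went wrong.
Step 2: Cancel (y - 1) from both sides: y + 2 = y - 1

Step 2 cancels (y - 1) from both sides. This is only valid if (y - 1) ≠ 0, i.e., y ≠ 1. When y = 1, both sides equal zero regardless of the other factors. The correct approach requires considering y = 1 as a separate case.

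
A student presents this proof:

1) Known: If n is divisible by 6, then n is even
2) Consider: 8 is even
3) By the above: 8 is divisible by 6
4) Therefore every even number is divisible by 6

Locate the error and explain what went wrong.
Step 3: By the above: 8 is divisible by 6

Step 3 commits the fallacy of affirming the consequent. The known fact 'divisible by 6 → even' does NOT imply 'even → divisible by 6'. That would be the converse, which is false. For example, 8 is even but 8 ÷ 6 = 1.33, which is not an integer.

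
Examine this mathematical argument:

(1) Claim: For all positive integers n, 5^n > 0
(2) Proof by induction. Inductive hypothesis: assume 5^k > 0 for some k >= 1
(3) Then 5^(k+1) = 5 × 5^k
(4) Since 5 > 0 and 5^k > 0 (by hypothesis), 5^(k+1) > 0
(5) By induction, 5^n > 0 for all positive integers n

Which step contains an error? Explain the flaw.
Step 5: By induction, 5^n > 0 for all positive integers n

Step 5 concludes the proof by induction, but no base case was ever established. A valid induction proof requires: (1) a base case proving 5^1 > 0, and (2) an inductive step showing IF 5^k > 0 THEN 5^(k+1) > 0. Steps 2-4 correctly establish the inductive step, but without the base case the conclusion in step 5 does not follow.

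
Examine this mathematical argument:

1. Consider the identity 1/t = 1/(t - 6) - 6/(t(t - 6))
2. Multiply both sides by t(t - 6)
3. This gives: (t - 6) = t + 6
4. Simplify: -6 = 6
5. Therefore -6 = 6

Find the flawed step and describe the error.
Step 3: This gives: (t - 6) = t + 6

Step 3 makes a sign error when clearing denominators. Multiplying -6/(t(t - 6)) by t(t - 6) gives -6, not +6. The correct result is (t - 6) = t - 6, which is trivially true, not (t - 6) = t + 6. (Step 1 is a valid identity: 1/(t - 6) - 6/(t(t - 6)) = (t - 6)/(t(t - 6)) = 1/t.)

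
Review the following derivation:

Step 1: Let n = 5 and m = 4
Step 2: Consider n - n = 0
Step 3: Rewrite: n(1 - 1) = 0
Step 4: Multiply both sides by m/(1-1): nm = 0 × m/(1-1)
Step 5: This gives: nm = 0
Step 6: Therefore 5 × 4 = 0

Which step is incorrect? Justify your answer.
Step 4: Multiply both sides by m/(1-1): nm = 0 × m/(1-1)

Step 4 multiplies both sides by m/(1-1). However, 1-1 = 0, so this is multiplication by m/0, which is undefined. We cannot multiply by an undefined expression.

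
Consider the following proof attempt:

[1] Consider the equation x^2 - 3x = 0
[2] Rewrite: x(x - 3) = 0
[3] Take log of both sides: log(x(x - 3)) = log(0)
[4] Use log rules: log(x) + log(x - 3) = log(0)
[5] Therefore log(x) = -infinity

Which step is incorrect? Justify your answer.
Step 3: Take log of both sides: log(x(x - 3)) = log(0)

Step 3 takes the logarithm of both sides, resulting in log(0) on the right side. The logarithm is only defined for positive numbers; log(0) is undefined (approaches negative infinity). This operation is invalid.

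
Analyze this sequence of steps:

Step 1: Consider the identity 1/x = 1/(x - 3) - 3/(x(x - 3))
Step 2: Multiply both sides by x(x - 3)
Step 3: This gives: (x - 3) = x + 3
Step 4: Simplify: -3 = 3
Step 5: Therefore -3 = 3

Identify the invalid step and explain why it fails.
Step 3: This gives: (x - 3) = x + 3

Step 3 makes a sign error when clearing denominators. Multiplying -3/(x(x - 3)) by x(x - 3) gives -3, not +3. The correct result is (x - 3) = x - 3, which is trivially true, not (x - 3) = x + 3. (Step 1 is a valid identity: 1/(x - 3) - 3/(x(x - 3)) = (x - 3)/(x(x - 3)) = 1/x.)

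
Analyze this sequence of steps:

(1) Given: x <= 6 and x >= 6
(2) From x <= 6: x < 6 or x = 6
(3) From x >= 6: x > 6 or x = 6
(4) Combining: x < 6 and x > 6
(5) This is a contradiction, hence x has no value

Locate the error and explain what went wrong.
Step 4: Combining: x < 6 and x > 6

Step 4 incorrectly combines the conditions. From x <= 6 and x >= 6, the intersection is x = 6. The error treats the 'or' cases as 'and' requirements. The correct conclusion is that x = 6 is the unique solution, not that no solution exists.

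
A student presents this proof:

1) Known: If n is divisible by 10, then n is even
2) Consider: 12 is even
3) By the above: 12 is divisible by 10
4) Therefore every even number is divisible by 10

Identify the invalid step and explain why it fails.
Step 3: By the above: 12 is divisible by 10

Step 3 commits the fallacy of affirming the consequent. The known fact 'divisible by 10 → even' does NOT imply 'even → divisible by 10'. That would be the converse, which is false. For example, 12 is even but 12 ÷ 10 = 1.20, which is not an integer.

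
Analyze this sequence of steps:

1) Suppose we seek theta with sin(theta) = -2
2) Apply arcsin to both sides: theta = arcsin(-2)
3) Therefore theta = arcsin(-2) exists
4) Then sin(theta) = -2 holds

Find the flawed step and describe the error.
Step 2: Apply arcsin to both sides: theta = arcsin(-2)

Step 2 applies arcsin to -2. However, arcsin(x) is only defined for x in [-1, 1] because sin(theta) can only produce values in that range. Since |-2| > 1, arcsin(-2) is undefined. There is no angle whose sine equals -2.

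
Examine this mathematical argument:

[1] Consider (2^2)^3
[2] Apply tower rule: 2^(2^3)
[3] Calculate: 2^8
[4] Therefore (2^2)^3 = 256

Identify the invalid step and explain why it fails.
Step 2: Apply tower rule: 2^(2^3)

Step 2 incorrectly states that (a^b)^c = a^(b^c). The correct rule is (a^b)^c = a^(b×c). The actual value is (2^2)^3 = 2^6 = 64, not 2^8 = 256.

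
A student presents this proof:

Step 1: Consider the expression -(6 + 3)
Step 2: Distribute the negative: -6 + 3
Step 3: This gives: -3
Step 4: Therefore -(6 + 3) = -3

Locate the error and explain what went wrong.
Step 2: Distribute the negative: -6 + 3

Step 2 incorrectly distributes the negative sign. The correct distribution is -(6 + 3) = -6 - 3 = -9. The negative must be applied to both terms, not just the first. The error treats -(6 + 3) as -6 + 3, which equals -3 instead of -9.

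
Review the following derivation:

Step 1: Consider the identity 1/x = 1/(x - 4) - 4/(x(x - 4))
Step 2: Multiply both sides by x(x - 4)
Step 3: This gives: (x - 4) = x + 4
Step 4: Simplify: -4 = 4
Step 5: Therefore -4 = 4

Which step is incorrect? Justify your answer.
Step 3: This gives: (x - 4) = x + 4

Step 3 makes a sign error when clearing denominators. Multiplying -4/(x(x - 4)) by x(x - 4) gives -4, not +4. The correct result is (x - 4) = x - 4, which is trivially true, not (x - 4) = x + 4. (Step 1 is a valid identity: 1/(x - 4) - 4/(x(x - 4)) = (x - 4)/(x(x - 4)) = 1/x.)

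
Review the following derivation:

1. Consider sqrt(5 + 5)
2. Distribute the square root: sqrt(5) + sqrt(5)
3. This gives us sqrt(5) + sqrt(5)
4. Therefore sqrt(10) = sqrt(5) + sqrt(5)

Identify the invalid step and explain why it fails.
Step 2: Distribute the square root: sqrt(5) + sqrt(5)

Step 2 incorrectly 'distributes' the square root over addition. The square root function does not distribute: sqrt(a + b) ≠ sqrt(a) + sqrt(b). In fact, sqrt(5 + 5) = sqrt(10) ≈ 3.1623, while sqrt(5) + sqrt(5) ≈ 4.4721.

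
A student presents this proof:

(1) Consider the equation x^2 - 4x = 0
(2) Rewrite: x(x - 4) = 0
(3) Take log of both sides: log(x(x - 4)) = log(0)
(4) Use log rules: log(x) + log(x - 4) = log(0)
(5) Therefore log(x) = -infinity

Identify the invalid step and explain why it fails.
Step 3: Take log of both sides: log(x(x - 4)) = log(0)

Step 3 takes the logarithm of both sides, resulting in log(0) on the right side. The logarithm is only defined for positive numbers; log(0) is undefined (approaches negative infinity). This operation is invalid.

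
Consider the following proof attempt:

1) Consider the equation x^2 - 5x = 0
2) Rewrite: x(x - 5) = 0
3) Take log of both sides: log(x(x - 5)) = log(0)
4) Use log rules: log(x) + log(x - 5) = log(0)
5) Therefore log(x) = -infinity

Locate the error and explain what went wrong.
Step 3: Take log of both sides: log(x(x - 5)) = log(0)

Step 3 takes the logarithm of both sides, resulting in log(0) on the right side. The logarithm is only defined for positive numbers; log(0) is undefined (approaches negative infinity). This operation is invalid.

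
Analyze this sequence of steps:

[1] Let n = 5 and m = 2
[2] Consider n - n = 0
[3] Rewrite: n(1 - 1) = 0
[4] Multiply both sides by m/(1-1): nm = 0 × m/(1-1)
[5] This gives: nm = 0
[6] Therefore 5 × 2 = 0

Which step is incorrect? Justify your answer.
Step 4: Multiply both sides by m/(1-1): nm = 0 × m/(1-1)

Step 4 multiplies both sides by m/(1-1). However, 1-1 = 0, so this is multiplication by m/0, which is undefined. We cannot multiply by an undefined expression.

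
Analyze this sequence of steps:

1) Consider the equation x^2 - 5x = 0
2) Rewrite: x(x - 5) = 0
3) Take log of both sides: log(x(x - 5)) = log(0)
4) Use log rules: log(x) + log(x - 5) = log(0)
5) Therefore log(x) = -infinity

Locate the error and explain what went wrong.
Step 3: Take log of both sides: log(x(x - 5)) = log(0)

Step 3 takes the logarithm of both sides, resulting in log(0) on the right side. The logarithm is only defined for positive numbers; log(0) is undefined (approaches negative infinity). This operation is invalid.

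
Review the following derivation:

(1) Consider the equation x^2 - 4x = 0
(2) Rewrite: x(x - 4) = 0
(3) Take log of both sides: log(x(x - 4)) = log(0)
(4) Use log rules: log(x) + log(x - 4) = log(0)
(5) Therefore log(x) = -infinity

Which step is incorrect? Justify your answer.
Step 3: Take log of both sides: log(x(x - 4)) = log(0)

Step 3 takes the logarithm of both sides, resulting in log(0) on the right side. The logarithm is only defined for positive numbers; log(0) is undefined (approaches negative infinity). This operation is invalid.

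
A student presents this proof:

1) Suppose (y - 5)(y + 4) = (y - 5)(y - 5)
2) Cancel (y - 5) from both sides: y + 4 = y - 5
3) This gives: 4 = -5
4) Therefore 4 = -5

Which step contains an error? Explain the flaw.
Step 2: Cancel (y - 5) from both sides: y + 4 = y - 5

Step 2 cancels (y - 5) from both sides. This is only valid if (y - 5) ≠ 0, i.e., y ≠ 5. When y = 5, both sides equal zero regardless of the other factors. The correct approach requires considering y = 5 as a separate case.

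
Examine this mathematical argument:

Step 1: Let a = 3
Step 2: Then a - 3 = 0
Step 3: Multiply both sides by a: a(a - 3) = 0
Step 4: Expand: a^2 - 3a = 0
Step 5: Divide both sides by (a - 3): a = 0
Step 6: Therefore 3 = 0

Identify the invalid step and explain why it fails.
Step 5: Divide both sides by (a - 3): a = 0

Step 5 divides both sides by (a - 3). However, since a = 3, we have (a - 3) = 0. Division by zero is undefined, making this step invalid.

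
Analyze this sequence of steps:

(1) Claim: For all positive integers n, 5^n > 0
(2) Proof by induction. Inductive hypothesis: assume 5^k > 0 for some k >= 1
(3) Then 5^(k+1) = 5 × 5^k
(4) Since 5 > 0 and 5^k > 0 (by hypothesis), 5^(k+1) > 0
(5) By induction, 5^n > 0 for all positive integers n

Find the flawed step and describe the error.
Step 5: By induction, 5^n > 0 for all positive integers n

Step 5 concludes the proof by induction, but no base case was ever established. A valid induction proof requires: (1) a base case proving 5^1 > 0, and (2) an inductive step showing IF 5^k > 0 THEN 5^(k+1) > 0. Steps 2-4 correctly establish the inductive step, but without the base case the conclusion in step 5 does not follow.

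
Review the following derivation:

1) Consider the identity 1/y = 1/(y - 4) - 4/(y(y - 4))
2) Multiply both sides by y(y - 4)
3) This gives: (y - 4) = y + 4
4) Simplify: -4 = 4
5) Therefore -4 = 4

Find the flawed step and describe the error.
Step 3: This gives: (y - 4) = y + 4

Step 3 makes a sign error when clearing denominators. Multiplying -4/(y(y - 4)) by y(y - 4) gives -4, not +4. The correct result is (y - 4) = y - 4, which is trivially true, not (y - 4) = y + 4. (Step 1 is a valid identity: 1/(y - 4) - 4/(y(y - 4)) = (y - 4)/(y(y - 4)) = 1/y.)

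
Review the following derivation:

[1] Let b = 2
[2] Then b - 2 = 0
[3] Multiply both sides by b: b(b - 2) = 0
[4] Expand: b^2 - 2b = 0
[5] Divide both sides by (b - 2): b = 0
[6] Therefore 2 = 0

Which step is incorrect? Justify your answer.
Step 5: Divide both sides by (b - 2): b = 0

Step 5 divides both sides by (b - 2). However, since b = 2, we have (b - 2) = 0. Division by zero is undefined, making this step invalid.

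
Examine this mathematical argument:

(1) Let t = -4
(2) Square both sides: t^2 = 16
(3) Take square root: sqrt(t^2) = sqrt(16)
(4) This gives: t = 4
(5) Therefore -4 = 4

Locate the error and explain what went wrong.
Step 4: This gives: t = 4

Step 4 incorrectly states that sqrt(t^2) = t. The correct identity is sqrt(t^2) = |t|. Since t = -4 < 0, we have sqrt(t^2) = |-4| = 4, not t = -4.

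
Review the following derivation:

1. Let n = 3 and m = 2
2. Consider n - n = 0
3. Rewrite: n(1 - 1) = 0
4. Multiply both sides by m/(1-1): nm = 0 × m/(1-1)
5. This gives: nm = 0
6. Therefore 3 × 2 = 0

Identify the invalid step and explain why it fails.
Step 4: Multiply both sides by m/(1-1): nm = 0 × m/(1-1)

Step 4 multiplies both sides by m/(1-1). However, 1-1 = 0, so this is multiplication by m/0, which is undefined. We cannot multiply by an undefined expression.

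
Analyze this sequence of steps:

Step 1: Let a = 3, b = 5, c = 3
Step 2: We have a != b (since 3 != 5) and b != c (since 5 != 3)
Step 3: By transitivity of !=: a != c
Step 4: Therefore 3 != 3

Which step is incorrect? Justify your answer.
Step 3: By transitivity of !=: a != c

Step 3 incorrectly applies transitivity to the '!=' relation. Transitivity states: if a R b and b R c, then a R c. However, '!=' is not transitive. Counterexample: 3 != 5 and 5 != 3, but 3 = 3 (both equal 3). Transitivity holds for relations like <, <=, =, but not for !=.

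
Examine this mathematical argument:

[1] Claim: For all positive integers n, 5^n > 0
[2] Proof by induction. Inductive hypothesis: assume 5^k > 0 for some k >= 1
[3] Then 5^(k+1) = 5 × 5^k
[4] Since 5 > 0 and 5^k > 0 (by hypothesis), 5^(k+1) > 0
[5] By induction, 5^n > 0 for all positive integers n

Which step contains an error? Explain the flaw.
Step 5: By induction, 5^n > 0 for all positive integers n

Step 5 concludes the proof by induction, but no base case was ever established. A valid induction proof requires: (1) a base case proving 5^1 > 0, and (2) an inductive step showing IF 5^k > 0 THEN 5^(k+1) > 0. Steps 2-4 correctly establish the inductive step, but without the base case the conclusion in step 5 does not follow.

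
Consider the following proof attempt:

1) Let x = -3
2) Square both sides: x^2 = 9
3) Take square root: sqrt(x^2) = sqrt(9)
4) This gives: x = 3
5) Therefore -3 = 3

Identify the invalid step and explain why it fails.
Step 4: This gives: x = 3

Step 4 incorrectly states that sqrt(x^2) = x. The correct identity is sqrt(x^2) = |x|. Since x = -3 < 0, we have sqrt(x^2) = |-3| = 3, not x = -3.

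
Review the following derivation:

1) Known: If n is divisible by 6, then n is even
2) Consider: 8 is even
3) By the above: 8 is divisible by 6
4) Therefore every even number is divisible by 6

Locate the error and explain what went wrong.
Step 3: By the above: 8 is divisible by 6

Step 3 commits the fallacy of affirming the consequent. The known fact 'divisible by 6 → even' does NOT imply 'even → divisible by 6'. That would be the converse, which is false. For example, 8 is even but 8 ÷ 6 = 1.33, which is not an integer.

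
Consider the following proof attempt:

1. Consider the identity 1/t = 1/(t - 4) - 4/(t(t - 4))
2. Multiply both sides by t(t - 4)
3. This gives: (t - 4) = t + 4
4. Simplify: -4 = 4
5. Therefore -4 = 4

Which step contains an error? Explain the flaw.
Step 3: This gives: (t - 4) = t + 4

Step 3 makes a sign error when clearing denominators. Multiplying -4/(t(t - 4)) by t(t - 4) gives -4, not +4. The correct result is (t - 4) = t - 4, which is trivially true, not (t - 4) = t + 4. (Step 1 is a valid identity: 1/(t - 4) - 4/(t(t - 4)) = (t - 4)/(t(t - 4)) = 1/t.)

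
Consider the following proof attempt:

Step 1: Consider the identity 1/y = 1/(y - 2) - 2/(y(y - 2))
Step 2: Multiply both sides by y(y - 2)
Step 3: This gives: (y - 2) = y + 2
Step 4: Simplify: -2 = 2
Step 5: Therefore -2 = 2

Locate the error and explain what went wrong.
Step 3: This gives: (y - 2) = y + 2

Step 3 makes a sign error when clearing denominators. Multiplying -2/(y(y - 2)) by y(y - 2) gives -2, not +2. The correct result is (y - 2) = y - 2, which is trivially true, not (y - 2) = y + 2. (Step 1 is a valid identity: 1/(y - 2) - 2/(y(y - 2)) = (y - 2)/(y(y - 2)) = 1/y.)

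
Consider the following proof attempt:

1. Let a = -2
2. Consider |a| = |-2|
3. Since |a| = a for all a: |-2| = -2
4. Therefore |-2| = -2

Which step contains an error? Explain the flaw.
Step 3: Since |a| = a for all a: |-2| = -2

Step 3 incorrectly states that |a| = a for all a. The correct definition is |a| = a when a >= 0, and |a| = -a when a < 0. Since -2 < 0, we have |-2| = -(-2) = 2, not -2.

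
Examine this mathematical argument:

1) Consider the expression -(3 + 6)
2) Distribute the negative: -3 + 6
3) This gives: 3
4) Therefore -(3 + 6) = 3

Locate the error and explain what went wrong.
Step 2: Distribute the negative: -3 + 6

Step 2 incorrectly distributes the negative sign. The correct distribution is -(3 + 6) = -3 - 6 = -9. The negative must be applied to both terms, not just the first. The error treats -(3 + 6) as -3 + 6, which equals 3 instead of -9.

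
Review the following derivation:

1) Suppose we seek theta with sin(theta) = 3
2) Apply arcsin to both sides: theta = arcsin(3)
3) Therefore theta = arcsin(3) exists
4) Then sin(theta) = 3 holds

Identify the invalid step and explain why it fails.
Step 2: Apply arcsin to both sides: theta = arcsin(3)

Step 2 applies arcsin to 3. However, arcsin(x) is only defined for x in [-1, 1] because sin(theta) can only produce values in that range. Since |3| > 1, arcsin(3) is undefined. There is no angle whose sine equals 3.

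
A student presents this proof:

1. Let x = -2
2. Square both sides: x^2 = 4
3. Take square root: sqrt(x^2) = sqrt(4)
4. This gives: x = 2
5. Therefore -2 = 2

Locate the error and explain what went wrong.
Step 4: This gives: x = 2

Step 4 incorrectly states that sqrt(x^2) = x. The correct identity is sqrt(x^2) = |x|. Since x = -2 < 0, we have sqrt(x^2) = |-2| = 2, not x = -2.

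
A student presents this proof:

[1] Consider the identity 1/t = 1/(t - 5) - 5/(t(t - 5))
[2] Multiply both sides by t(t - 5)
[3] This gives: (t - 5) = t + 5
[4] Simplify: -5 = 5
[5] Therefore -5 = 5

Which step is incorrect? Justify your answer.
Step 3: This gives: (t - 5) = t + 5

Step 3 makes a sign error when clearing denominators. Multiplying -5/(t(t - 5)) by t(t - 5) gives -5, not +5. The correct result is (t - 5) = t - 5, which is trivially true, not (t - 5) = t + 5. (Step 1 is a valid identity: 1/(t - 5) - 5/(t(t - 5)) = (t - 5)/(t(t - 5)) = 1/t.)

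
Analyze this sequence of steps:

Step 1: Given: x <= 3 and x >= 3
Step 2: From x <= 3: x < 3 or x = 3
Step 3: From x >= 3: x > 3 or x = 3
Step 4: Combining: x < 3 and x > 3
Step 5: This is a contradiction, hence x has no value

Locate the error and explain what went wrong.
Step 4: Combining: x < 3 and x > 3

Step 4 incorrectly combines the conditions. From x <= 3 and x >= 3, the intersection is x = 3. The error treats the 'or' cases as 'and' requirements. The correct conclusion is that x = 3 is the unique solution, not that no solution exists.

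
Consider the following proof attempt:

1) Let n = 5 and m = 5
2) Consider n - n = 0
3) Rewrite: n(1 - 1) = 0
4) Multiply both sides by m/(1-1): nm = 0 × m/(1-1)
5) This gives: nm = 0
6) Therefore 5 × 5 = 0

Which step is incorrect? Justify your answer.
Step 4: Multiply both sides by m/(1-1): nm = 0 × m/(1-1)

Step 4 multiplies both sides by m/(1-1). However, 1-1 = 0, so this is multiplication by m/0, which is undefined. We cannot multiply by an undefined expression.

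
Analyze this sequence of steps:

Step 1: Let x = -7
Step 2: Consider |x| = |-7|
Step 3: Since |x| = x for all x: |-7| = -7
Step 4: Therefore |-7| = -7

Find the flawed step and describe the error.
Step 3: Since |x| = x for all x: |-7| = -7

Step 3 incorrectly states that |x| = x for all x. The correct definition is |x| = x when x >= 0, and |x| = -x when x < 0. Since -7 < 0, we have |-7| = -(-7) = 7, not -7.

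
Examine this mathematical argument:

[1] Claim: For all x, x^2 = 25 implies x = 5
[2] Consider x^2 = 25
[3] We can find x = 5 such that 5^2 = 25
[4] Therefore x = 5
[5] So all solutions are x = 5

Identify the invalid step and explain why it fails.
Step 4: Therefore x = 5

Step 4 incorrectly concludes that x = 5 is the only solution. The proof shows that x = 5 is A solution (existence), but does not show it is the ONLY solution (uniqueness). In fact, x = -5 is also a solution since (-5)^2 = 25. Finding one solution doesn't prove there are no others.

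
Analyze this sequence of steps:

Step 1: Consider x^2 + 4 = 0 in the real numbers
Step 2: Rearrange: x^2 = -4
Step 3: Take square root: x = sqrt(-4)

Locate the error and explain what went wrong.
Step 3: Take square root: x = sqrt(-4)

Step 3 takes the square root of -4, which is negative. In the real number system, the square root of a negative number is undefined. The equation x^2 + 4 = 0 has no real solutions. Square roots of negative numbers only exist in the complex numbers.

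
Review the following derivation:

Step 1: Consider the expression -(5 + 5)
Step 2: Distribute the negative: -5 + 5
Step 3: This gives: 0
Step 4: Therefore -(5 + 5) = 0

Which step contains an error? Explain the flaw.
Step 2: Distribute the negative: -5 + 5

Step 2 incorrectly distributes the negative sign. The correct distribution is -(5 + 5) = -5 - 5 = -10. The negative must be applied to both terms, not just the first. The error treats -(5 + 5) as -5 + 5, which equals 0 instead of -10.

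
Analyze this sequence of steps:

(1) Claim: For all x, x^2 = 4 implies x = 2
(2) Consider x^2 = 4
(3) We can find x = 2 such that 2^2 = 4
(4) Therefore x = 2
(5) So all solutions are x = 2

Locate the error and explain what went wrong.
Step 4: Therefore x = 2

Step 4 incorrectly concludes that x = 2 is the only solution. The proof shows that x = 2 is A solution (existence), but does not show it is the ONLY solution (uniqueness). In fact, x = -2 is also a solution since (-2)^2 = 4. Finding one solution doesn't prove there are no others.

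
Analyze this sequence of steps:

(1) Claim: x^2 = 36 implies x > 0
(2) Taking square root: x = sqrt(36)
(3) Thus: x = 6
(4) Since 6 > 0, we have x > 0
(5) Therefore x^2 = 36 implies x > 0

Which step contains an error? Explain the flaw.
Step 2: Taking square root: x = sqrt(36)

Step 2 takes the square root and assumes the positive root only. The equation x^2 = 36 actually has two solutions: x = 6 and x = -6. The proof silently assumes x > 0 without justification, then uses this assumption to conclude x > 0, which is circular. The counterexample x = -6 shows the claim is false.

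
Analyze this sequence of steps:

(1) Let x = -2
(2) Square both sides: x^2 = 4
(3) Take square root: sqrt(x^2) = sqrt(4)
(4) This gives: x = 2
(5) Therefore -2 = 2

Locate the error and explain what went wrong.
Step 4: This gives: x = 2

Step 4 incorrectly states that sqrt(x^2) = x. The correct identity is sqrt(x^2) = |x|. Since x = -2 < 0, we have sqrt(x^2) = |-2| = 2, not x = -2.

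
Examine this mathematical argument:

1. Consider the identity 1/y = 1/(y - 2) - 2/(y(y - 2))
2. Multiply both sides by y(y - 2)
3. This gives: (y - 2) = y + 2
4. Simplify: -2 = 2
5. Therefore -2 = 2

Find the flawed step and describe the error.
Step 3: This gives: (y - 2) = y + 2

Step 3 makes a sign error when clearing denominators. Multiplying -2/(y(y - 2)) by y(y - 2) gives -2, not +2. The correct result is (y - 2) = y - 2, which is trivially true, not (y - 2) = y + 2. (Step 1 is a valid identity: 1/(y - 2) - 2/(y(y - 2)) = (y - 2)/(y(y - 2)) = 1/y.)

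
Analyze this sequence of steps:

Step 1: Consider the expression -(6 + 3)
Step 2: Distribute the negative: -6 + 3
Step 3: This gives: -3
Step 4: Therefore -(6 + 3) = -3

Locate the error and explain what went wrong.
Step 2: Distribute the negative: -6 + 3

Step 2 incorrectly distributes the negative sign. The correct distribution is -(6 + 3) = -6 - 3 = -9. The negative must be applied to both terms, not just the first. The error treats -(6 + 3) as -6 + 3, which equals -3 instead of -9.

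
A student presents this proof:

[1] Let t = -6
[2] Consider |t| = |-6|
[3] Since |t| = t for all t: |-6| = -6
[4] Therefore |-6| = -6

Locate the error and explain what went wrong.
Step 3: Since |t| = t for all t: |-6| = -6

Step 3 incorrectly states that |t| = t for all t. The correct definition is |t| = t when t >= 0, and |t| = -t when t < 0. Since -6 < 0, we have |-6| = -(-6) = 6, not -6.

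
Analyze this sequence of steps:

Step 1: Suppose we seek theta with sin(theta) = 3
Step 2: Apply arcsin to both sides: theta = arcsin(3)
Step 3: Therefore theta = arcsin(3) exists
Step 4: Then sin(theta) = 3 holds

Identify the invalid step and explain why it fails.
Step 2: Apply arcsin to both sides: theta = arcsin(3)

Step 2 applies arcsin to 3. However, arcsin(x) is only defined for x in [-1, 1] because sin(theta) can only produce values in that range. Since |3| > 1, arcsin(3) is undefined. There is no angle whose sine equals 3.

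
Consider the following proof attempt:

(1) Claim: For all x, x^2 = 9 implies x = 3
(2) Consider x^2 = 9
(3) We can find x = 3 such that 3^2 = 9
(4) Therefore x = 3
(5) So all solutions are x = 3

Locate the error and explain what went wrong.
Step 4: Therefore x = 3

Step 4 incorrectly concludes that x = 3 is the only solution. The proof shows that x = 3 is A solution (existence), but does not show it is the ONLY solution (uniqueness). In fact, x = -3 is also a solution since (-3)^2 = 9. Finding one solution doesn't prove there are no others.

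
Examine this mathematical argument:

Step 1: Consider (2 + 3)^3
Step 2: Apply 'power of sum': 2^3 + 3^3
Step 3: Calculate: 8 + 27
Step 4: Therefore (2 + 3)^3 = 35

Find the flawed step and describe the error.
Step 2: Apply 'power of sum': 2^3 + 3^3

Step 2 incorrectly applies a non-existent rule '(a+b)^n = a^n + b^n'. This is false in general. The correct expansion uses the binomial theorem. The actual value is (2 + 3)^3 = 5^3 = 125, not 35.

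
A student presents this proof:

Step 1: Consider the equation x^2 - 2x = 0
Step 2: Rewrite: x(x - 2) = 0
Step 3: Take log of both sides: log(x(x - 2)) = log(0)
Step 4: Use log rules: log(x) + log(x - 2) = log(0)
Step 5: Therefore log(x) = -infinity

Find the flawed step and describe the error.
Step 3: Take log of both sides: log(x(x - 2)) = log(0)

Step 3 takes the logarithm of both sides, resulting in log(0) on the right side. The logarithm is only defined for positive numbers; log(0) is undefined (approaches negative infinity). This operation is invalid.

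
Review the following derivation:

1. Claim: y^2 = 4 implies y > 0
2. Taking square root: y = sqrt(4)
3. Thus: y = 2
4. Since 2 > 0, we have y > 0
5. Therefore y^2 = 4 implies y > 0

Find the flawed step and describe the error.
Step 2: Taking square root: y = sqrt(4)

Step 2 takes the square root and assumes the positive root only. The equation y^2 = 4 actually has two solutions: y = 2 and y = -2. The proof silently assumes y > 0 without justification, then uses this assumption to conclude y > 0, which is circular. The counterexample y = -2 shows the claim is false.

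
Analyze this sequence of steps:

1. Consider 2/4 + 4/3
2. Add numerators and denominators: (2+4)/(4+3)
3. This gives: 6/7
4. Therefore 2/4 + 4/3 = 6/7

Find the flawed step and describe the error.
Step 2: Add numerators and denominators: (2+4)/(4+3)

Step 2 incorrectly adds fractions by separately adding numerators and denominators. This is wrong. The correct method requires a common denominator: 2/4 + 4/3 = (2×3 + 4×4)/(4×3) = 22/12 = 11/6. The method used gives 6/7, which is different.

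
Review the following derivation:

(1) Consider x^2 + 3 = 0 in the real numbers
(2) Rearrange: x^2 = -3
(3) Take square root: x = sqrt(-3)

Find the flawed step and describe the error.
Step 3: Take square root: x = sqrt(-3)

Step 3 takes the square root of -3, which is negative. In the real number system, the square root of a negative number is undefined. The equation x^2 + 3 = 0 has no real solutions. Square roots of negative numbers only exist in the complex numbers.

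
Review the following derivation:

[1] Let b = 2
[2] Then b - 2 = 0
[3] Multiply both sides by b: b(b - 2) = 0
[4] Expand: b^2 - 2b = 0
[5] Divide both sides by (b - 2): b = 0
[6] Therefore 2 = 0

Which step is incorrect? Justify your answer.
Step 5: Divide both sides by (b - 2): b = 0

Step 5 divides both sides by (b - 2). However, since b = 2, we have (b - 2) = 0. Division by zero is undefined, making this step invalid.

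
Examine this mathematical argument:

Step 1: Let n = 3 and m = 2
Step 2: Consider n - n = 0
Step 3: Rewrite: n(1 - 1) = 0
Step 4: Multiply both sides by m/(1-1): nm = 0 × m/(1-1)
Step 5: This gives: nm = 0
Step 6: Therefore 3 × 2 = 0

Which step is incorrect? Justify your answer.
Step 4: Multiply both sides by m/(1-1): nm = 0 × m/(1-1)

Step 4 multiplies both sides by m/(1-1). However, 1-1 = 0, so this is multiplication by m/0, which is undefined. We cannot multiply by an undefined expression.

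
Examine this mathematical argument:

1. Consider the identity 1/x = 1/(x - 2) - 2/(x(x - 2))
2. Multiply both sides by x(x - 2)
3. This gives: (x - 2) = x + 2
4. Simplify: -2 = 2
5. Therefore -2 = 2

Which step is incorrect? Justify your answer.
Step 3: This gives: (x - 2) = x + 2

Step 3 makes a sign error when clearing denominators. Multiplying -2/(x(x - 2)) by x(x - 2) gives -2, not +2. The correct result is (x - 2) = x - 2, which is trivially true, not (x - 2) = x + 2. (Step 1 is a valid identity: 1/(x - 2) - 2/(x(x - 2)) = (x - 2)/(x(x - 2)) = 1/x.)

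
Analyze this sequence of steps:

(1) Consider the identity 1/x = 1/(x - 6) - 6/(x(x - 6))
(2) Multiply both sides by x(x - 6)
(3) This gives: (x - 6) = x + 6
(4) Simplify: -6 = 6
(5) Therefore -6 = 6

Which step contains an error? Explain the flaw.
Step 3: This gives: (x - 6) = x + 6

Step 3 makes a sign error when clearing denominators. Multiplying -6/(x(x - 6)) by x(x - 6) gives -6, not +6. The correct result is (x - 6) = x - 6, which is trivially true, not (x - 6) = x + 6. (Step 1 is a valid identity: 1/(x - 6) - 6/(x(x - 6)) = (x - 6)/(x(x - 6)) = 1/x.)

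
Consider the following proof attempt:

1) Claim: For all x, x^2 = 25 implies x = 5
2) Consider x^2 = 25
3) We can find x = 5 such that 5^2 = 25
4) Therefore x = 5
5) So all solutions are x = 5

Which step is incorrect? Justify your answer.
Step 4: Therefore x = 5

Step 4 incorrectly concludes that x = 5 is the only solution. The proof shows that x = 5 is A solution (existence), but does not show it is the ONLY solution (uniqueness). In fact, x = -5 is also a solution since (-5)^2 = 25. Finding one solution doesn't prove there are no others.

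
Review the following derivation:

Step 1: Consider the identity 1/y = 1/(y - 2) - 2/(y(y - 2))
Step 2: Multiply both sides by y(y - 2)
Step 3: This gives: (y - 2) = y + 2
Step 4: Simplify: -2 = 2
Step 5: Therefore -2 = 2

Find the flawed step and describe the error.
Step 3: This gives: (y - 2) = y + 2

Step 3 makes a sign error when clearing denominators. Multiplying -2/(y(y - 2)) by y(y - 2) gives -2, not +2. The correct result is (y - 2) = y - 2, which is trivially true, not (y - 2) = y + 2. (Step 1 is a valid identity: 1/(y - 2) - 2/(y(y - 2)) = (y - 2)/(y(y - 2)) = 1/y.)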